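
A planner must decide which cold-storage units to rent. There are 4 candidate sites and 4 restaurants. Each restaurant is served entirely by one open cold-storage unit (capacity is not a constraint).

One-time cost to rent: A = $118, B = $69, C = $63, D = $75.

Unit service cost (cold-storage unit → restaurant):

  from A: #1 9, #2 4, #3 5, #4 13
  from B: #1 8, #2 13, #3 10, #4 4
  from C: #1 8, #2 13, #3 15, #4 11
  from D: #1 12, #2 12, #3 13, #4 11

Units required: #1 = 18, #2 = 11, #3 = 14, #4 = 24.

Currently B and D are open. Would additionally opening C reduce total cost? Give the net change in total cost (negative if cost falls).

No — net change +63 (cost rises by 63).

Current service cost with {B, D}: 512.
Adding C: each restaurant re-picks its cheapest; new service cost 512, saving 0.
Extra fixed cost: 63. Net change = 63 − 0 = 63.
(Totals: 656 → 719.)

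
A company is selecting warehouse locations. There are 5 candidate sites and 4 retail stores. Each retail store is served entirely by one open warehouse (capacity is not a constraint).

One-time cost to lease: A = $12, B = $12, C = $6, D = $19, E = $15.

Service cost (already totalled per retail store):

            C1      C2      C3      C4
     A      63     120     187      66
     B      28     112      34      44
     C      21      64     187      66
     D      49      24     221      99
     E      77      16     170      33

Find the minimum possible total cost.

For any fixed open set, each retail store goes to its cheapest open site; total = fixed + service.
{B, C, E}: C1→C 21, C2→E 16, C3→B 34, C4→E 33. Service 104; fixed 33; total 137.
{B, E}: C1→B 28, C2→E 16, C3→B 34, C4→E 33. Service 111; fixed 27; total 138.
{A, B, C, E}: service 104 + fixed 45 = 149
{A, B, C, D, E}: service 104 + fixed 64 = 168
No other subset beats 137.

Minimum total cost: 137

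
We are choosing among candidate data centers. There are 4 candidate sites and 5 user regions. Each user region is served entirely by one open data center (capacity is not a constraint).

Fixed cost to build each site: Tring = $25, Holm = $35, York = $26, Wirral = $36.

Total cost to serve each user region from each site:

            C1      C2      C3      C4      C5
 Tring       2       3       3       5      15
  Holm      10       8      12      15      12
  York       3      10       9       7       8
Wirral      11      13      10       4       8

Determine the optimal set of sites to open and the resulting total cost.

Open Tring only; minimum total cost 53.

For any fixed open set, each user region goes to its cheapest open site; total = fixed + service.
{Tring}: C1→Tring 2, C2→Tring 3, C3→Tring 3, C4→Tring 5, C5→Tring 15. Service 28; fixed 25; total 53.
{York}: service 37 + fixed 26 = 63
{Tring, York}: service 21 + fixed 51 = 72
{Tring, Holm, York, Wirral}: service 20 + fixed 122 = 142
No other subset beats 53.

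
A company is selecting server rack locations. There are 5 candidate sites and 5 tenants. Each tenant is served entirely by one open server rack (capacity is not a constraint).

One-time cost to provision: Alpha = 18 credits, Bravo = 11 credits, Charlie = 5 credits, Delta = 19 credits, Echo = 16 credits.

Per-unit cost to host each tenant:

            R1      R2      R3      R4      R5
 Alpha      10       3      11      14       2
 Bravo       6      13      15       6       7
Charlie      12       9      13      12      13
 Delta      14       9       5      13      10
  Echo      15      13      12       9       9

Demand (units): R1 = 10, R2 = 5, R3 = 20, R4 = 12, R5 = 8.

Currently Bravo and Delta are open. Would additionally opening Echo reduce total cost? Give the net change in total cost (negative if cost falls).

No — net change +16 (cost rises by 16).

Current service cost with {Bravo, Delta}: 333.
Adding Echo: each tenant re-picks its cheapest; new service cost 333, saving 0.
Extra fixed cost: 16. Net change = 16 − 0 = 16.
(Totals: 363 → 379.)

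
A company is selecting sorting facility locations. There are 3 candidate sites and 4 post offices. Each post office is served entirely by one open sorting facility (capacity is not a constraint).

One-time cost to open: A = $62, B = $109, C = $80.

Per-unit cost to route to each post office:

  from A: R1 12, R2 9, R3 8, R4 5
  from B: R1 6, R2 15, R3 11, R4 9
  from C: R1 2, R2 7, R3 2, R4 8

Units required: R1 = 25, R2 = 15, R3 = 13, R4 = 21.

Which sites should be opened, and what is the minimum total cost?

For any fixed open set, each post office goes to its cheapest open site; total = fixed + service.
{A, C}: R1→C 2·25=50, R2→C 7·15=105, R3→C 2·13=26, R4→A 5·21=105. Service 286; fixed 142; total 428.
{C}: R1→C 2·25=50, R2→C 7·15=105, R3→C 2·13=26, R4→C 8·21=168. Service 349; fixed 80; total 429.
{A, B, C}: R1→C 2·25=50, R2→C 7·15=105, R3→C 2·13=26, R4→A 5·21=105. Service 286; fixed 251; total 537.
{A}: service 644 + fixed 62 = 706
No other subset beats 428.

Open A and C; minimum total cost 428.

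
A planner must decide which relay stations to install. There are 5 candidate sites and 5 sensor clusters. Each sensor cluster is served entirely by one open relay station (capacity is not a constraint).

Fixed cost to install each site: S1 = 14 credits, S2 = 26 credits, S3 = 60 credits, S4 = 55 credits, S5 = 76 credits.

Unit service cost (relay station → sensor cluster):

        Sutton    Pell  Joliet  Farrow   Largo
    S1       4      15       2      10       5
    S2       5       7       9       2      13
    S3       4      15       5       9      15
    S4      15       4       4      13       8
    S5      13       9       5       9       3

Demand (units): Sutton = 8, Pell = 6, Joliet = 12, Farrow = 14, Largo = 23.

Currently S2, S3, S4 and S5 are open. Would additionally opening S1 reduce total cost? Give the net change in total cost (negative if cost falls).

Yes — net change −10 (cost falls by 10).

Current service cost with {S2, S3, S4, S5}: 201.
Adding S1: each sensor cluster re-picks its cheapest; new service cost 177, saving 24.
Extra fixed cost: 14. Net change = 14 − 24 = -10.
(Totals: 418 → 408.)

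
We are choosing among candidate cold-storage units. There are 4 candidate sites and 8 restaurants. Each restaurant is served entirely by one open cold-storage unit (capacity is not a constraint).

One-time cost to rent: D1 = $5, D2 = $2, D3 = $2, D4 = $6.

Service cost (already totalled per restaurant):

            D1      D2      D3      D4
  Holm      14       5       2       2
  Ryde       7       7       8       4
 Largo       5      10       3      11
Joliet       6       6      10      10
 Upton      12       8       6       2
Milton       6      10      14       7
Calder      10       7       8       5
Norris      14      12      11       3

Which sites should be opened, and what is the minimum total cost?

For any fixed open set, each restaurant goes to its cheapest open site; total = fixed + service.
{D2, D3, D4}: Holm→D3 2, Ryde→D4 4, Largo→D3 3, Joliet→D2 6, Upton→D4 2, Milton→D4 7, Calder→D4 5, Norris→D4 3. Service 32; fixed 10; total 42.
{D1, D3, D4}: Holm→D3 2, Ryde→D4 4, Largo→D3 3, Joliet→D1 6, Upton→D4 2, Milton→D1 6, Calder→D4 5, Norris→D4 3. Service 31; fixed 13; total 44.
{D1, D4}: Holm→D4 2, Ryde→D4 4, Largo→D1 5, Joliet→D1 6, Upton→D4 2, Milton→D1 6, Calder→D4 5, Norris→D4 3. Service 33; fixed 11; total 44.
{D1, D2, D3, D4}: service 31 + fixed 15 = 46
No other subset beats 42.

Open D2, D3 and D4; minimum total cost 42.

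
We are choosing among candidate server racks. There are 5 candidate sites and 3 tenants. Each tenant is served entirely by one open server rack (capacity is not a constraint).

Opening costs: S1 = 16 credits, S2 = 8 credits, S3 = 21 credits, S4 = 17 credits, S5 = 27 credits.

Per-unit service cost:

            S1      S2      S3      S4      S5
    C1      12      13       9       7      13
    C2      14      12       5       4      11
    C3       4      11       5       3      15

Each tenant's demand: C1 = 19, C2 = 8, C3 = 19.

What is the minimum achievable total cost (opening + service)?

For any fixed open set, each tenant goes to its cheapest open site; total = fixed + service.
{S4}: C1→S4 7·19=133, C2→S4 4·8=32, C3→S4 3·19=57. Service 222; fixed 17; total 239.
{S2, S4}: service 222 + fixed 25 = 247
{S1, S4}: service 222 + fixed 33 = 255
{S1, S2, S3, S4, S5}: service 222 + fixed 89 = 311
No other subset beats 239.

Minimum total cost: 239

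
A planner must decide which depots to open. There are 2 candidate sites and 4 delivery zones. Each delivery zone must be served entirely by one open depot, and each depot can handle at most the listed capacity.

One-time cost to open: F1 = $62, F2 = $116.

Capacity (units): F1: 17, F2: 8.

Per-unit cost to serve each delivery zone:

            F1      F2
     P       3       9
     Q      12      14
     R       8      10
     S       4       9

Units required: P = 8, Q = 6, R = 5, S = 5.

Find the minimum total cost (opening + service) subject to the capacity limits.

Minimum total cost: 382

Open {F1, F2}: P→F2 9·8=72, Q→F1 12·6=72, R→F1 8·5=40, S→F1 4·5=20.
Loads: F1 carries 16/17, F2 carries 8/8. Service 204; fixed 178; total 382.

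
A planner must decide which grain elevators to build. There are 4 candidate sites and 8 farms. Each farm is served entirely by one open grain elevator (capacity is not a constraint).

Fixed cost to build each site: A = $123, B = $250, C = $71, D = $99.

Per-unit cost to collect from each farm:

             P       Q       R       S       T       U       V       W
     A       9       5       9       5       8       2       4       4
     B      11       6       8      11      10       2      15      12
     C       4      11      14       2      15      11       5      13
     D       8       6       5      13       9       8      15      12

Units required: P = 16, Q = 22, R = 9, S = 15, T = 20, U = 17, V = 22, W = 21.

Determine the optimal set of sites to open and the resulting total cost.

For any fixed open set, each farm goes to its cheapest open site; total = fixed + service.
{A, C}: P→C 4·16=64, Q→A 5·22=110, R→A 9·9=81, S→C 2·15=30, T→A 8·20=160, U→A 2·17=34, V→A 4·22=88, W→A 4·21=84. Service 651; fixed 194; total 845.
{A}: P→A 9·16=144, Q→A 5·22=110, R→A 9·9=81, S→A 5·15=75, T→A 8·20=160, U→A 2·17=34, V→A 4·22=88, W→A 4·21=84. Service 776; fixed 123; total 899.
{A, C, D}: service 615 + fixed 293 = 908
{A, B, C, D}: service 615 + fixed 543 = 1158
No other subset beats 845.

Open A and C; minimum total cost 845.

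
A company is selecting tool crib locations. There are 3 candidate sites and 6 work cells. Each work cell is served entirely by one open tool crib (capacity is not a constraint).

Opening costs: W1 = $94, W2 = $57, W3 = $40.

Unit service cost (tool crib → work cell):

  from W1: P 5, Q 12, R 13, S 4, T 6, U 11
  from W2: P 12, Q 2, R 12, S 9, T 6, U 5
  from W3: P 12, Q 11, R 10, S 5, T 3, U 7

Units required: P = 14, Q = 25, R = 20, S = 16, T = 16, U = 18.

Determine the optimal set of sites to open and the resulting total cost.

For any fixed open set, each work cell goes to its cheapest open site; total = fixed + service.
{W1, W2, W3}: P→W1 5·14=70, Q→W2 2·25=50, R→W3 10·20=200, S→W1 4·16=64, T→W3 3·16=48, U→W2 5·18=90. Service 522; fixed 191; total 713.
{W2, W3}: service 636 + fixed 97 = 733
{W1, W2}: service 610 + fixed 151 = 761
{W3}: service 897 + fixed 40 = 937
(All 7 nonempty subsets were checked; W1, W2 and W3 is lowest.)

Open W1, W2 and W3; minimum total cost 713.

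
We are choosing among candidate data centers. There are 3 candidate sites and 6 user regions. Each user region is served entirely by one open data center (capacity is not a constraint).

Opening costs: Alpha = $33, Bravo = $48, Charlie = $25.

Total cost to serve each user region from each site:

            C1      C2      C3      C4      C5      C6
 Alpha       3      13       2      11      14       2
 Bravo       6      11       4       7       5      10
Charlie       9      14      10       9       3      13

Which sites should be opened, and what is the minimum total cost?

Open Alpha only; minimum total cost 78.

For any fixed open set, each user region goes to its cheapest open site; total = fixed + service.
{Alpha}: C1→Alpha 3, C2→Alpha 13, C3→Alpha 2, C4→Alpha 11, C5→Alpha 14, C6→Alpha 2. Service 45; fixed 33; total 78.
{Charlie}: service 58 + fixed 25 = 83
{Alpha, Charlie}: service 32 + fixed 58 = 90
{Alpha, Bravo, Charlie}: C1→Alpha 3, C2→Bravo 11, C3→Alpha 2, C4→Bravo 7, C5→Charlie 3, C6→Alpha 2. Service 28; fixed 106; total 134.
No other subset beats 78.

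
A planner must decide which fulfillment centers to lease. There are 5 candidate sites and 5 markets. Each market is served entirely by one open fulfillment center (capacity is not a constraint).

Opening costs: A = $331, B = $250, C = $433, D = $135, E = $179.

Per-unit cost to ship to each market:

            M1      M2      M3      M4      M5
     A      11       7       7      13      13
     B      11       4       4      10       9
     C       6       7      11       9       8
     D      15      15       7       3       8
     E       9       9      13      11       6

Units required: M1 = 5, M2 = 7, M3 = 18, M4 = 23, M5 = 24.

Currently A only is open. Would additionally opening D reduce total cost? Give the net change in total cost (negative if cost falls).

Current service cost with {A}: 841.
Adding D: each market re-picks its cheapest; new service cost 491, saving 350.
Extra fixed cost: 135. Net change = 135 − 350 = -215.
(Totals: 1172 → 957.)

Yes — net change −215 (cost falls by 215).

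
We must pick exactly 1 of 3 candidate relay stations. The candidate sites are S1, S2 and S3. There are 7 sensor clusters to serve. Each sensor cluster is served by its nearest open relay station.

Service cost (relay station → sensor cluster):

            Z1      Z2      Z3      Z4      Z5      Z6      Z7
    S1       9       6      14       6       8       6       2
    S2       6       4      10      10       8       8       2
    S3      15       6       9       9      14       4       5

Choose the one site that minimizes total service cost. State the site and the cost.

With exactly 1 open, each sensor cluster uses its cheapest among the chosen.
{S2}: Z1→S2 6, Z2→S2 4, Z3→S2 10, Z4→S2 10, Z5→S2 8, Z6→S2 8, Z7→S2 2. Service cost 48.
{S1}: service cost 51
{S3}: service cost 62
Among all 3 size-1 choices, {S2} is lowest.

Choose S2 only; total service cost 48.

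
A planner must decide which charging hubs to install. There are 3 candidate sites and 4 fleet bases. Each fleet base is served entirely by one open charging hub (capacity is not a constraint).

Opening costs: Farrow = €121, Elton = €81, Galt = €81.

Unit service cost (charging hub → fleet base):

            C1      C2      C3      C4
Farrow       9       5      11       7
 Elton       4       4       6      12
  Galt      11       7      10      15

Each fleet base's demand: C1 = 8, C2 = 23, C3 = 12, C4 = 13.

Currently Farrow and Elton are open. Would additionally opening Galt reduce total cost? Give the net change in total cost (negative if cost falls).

Current service cost with {Farrow, Elton}: 287.
Adding Galt: each fleet base re-picks its cheapest; new service cost 287, saving 0.
Extra fixed cost: 81. Net change = 81 − 0 = 81.
(Totals: 489 → 570.)

No — net change +81 (cost rises by 81).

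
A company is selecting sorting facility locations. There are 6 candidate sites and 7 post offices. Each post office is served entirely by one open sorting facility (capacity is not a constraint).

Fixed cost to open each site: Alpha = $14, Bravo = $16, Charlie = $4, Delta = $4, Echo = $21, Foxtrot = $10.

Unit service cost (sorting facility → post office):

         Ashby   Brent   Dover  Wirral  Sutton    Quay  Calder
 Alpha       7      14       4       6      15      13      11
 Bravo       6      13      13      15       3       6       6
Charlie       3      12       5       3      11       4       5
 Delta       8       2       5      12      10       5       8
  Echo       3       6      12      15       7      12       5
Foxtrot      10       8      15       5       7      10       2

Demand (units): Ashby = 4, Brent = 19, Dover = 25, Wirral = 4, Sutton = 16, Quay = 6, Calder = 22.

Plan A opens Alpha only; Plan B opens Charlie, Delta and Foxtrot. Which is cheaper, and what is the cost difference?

Plan A: {Alpha}: Ashby→Alpha 7·4=28, Brent→Alpha 14·19=266, Dover→Alpha 4·25=100, Wirral→Alpha 6·4=24, Sutton→Alpha 15·16=240, Quay→Alpha 13·6=78, Calder→Alpha 11·22=242. Service 978; fixed 14; total 992.
Plan B: {Charlie, Delta, Foxtrot}: Ashby→Charlie 3·4=12, Brent→Delta 2·19=38, Dover→Charlie 5·25=125, Wirral→Charlie 3·4=12, Sutton→Foxtrot 7·16=112, Quay→Charlie 4·6=24, Calder→Foxtrot 2·22=44. Service 367; fixed 18; total 385.
Difference: |992 − 385| = 607.

Plan B is cheaper by 607.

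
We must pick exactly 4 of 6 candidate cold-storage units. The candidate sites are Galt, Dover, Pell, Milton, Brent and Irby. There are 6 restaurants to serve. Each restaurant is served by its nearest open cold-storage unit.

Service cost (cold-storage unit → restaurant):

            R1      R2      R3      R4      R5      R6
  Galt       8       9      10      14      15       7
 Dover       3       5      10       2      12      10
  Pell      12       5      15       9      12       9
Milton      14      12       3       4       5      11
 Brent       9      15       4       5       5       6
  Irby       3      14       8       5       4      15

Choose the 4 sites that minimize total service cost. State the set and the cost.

Choose Dover, Milton, Brent and Irby; total service cost 23.

With exactly 4 open, each restaurant uses its cheapest among the chosen.
{Dover, Milton, Brent, Irby}: R1→Dover 3, R2→Dover 5, R3→Milton 3, R4→Dover 2, R5→Irby 4, R6→Brent 6. Service cost 23.
{Galt, Dover, Milton, Brent}: service cost 24
{Galt, Dover, Milton, Irby}: service cost 24
Among all 15 size-4 choices, {Dover, Milton, Brent, Irby} is lowest.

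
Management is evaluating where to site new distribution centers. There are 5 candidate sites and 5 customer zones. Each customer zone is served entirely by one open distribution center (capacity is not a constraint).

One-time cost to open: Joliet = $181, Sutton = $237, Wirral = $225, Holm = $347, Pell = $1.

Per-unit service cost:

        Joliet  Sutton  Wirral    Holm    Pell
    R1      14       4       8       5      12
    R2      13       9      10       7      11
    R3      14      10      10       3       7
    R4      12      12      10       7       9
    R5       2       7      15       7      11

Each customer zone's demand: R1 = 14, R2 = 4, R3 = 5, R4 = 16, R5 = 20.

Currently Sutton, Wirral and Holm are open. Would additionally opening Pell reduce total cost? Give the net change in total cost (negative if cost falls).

Current service cost with {Sutton, Wirral, Holm}: 351.
Adding Pell: each customer zone re-picks its cheapest; new service cost 351, saving 0.
Extra fixed cost: 1. Net change = 1 − 0 = 1.
(Totals: 1160 → 1161.)

No — net change +1 (cost rises by 1).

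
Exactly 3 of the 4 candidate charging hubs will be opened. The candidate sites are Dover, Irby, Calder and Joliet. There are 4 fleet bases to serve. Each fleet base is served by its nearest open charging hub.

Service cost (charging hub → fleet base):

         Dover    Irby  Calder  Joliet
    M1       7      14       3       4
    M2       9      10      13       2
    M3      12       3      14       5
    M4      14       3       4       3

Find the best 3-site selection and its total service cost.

With exactly 3 open, each fleet base uses its cheapest among the chosen.
{Irby, Calder, Joliet}: M1→Calder 3, M2→Joliet 2, M3→Irby 3, M4→Irby 3. Service cost 11.
{Dover, Irby, Joliet}: service cost 12
{Dover, Calder, Joliet}: service cost 13
Among all 4 size-3 choices, {Irby, Calder, Joliet} is lowest.

Choose Irby, Calder and Joliet; total service cost 11.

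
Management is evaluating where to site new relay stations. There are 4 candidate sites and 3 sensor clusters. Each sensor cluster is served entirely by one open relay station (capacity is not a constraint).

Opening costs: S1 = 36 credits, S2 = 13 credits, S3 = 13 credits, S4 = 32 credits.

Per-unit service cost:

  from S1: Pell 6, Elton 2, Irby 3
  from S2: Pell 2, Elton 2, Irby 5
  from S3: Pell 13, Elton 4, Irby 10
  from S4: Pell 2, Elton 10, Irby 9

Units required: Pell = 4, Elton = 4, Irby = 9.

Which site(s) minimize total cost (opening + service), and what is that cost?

Open S2 only; minimum total cost 74.

For any fixed open set, each sensor cluster goes to its cheapest open site; total = fixed + service.
{S2}: Pell→S2 2·4=8, Elton→S2 2·4=8, Irby→S2 5·9=45. Service 61; fixed 13; total 74.
{S2, S3}: service 61 + fixed 26 = 87
{S1, S2}: Pell→S2 2·4=8, Elton→S1 2·4=8, Irby→S1 3·9=27. Service 43; fixed 49; total 92.
{S1, S2, S3, S4}: service 43 + fixed 94 = 137
(All 15 nonempty subsets were checked; S2 only is lowest.)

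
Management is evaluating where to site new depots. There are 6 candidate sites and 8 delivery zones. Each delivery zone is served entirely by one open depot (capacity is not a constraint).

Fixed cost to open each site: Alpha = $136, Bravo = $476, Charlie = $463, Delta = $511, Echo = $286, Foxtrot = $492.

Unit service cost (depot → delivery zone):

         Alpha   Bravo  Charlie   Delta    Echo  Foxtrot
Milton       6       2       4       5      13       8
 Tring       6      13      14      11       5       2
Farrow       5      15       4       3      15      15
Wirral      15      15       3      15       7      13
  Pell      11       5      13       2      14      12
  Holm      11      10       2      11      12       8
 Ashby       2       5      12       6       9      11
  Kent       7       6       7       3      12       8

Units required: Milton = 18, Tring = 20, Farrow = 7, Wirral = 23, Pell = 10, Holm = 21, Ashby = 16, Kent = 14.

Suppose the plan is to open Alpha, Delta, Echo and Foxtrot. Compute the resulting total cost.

Each delivery zone is assigned to its cheapest site among the open ones.
{Alpha, Delta, Echo, Foxtrot}: Milton→Delta 5·18=90, Tring→Foxtrot 2·20=40, Farrow→Delta 3·7=21, Wirral→Echo 7·23=161, Pell→Delta 2·10=20, Holm→Foxtrot 8·21=168, Ashby→Alpha 2·16=32, Kent→Delta 3·14=42. Service 574; fixed 1425; total 1999.

Total cost: 1999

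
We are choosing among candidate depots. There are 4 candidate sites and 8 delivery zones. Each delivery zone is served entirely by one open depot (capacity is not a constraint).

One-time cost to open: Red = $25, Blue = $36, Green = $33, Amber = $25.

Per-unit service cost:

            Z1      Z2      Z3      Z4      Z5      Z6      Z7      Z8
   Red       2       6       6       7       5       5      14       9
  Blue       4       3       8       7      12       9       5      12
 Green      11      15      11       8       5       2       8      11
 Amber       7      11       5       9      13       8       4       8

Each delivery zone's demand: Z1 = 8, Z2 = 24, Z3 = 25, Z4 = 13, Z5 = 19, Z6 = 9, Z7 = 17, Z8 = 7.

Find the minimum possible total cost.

Minimum total cost: 651

For any fixed open set, each delivery zone goes to its cheapest open site; total = fixed + service.
{Blue, Green, Amber}: Z1→Blue 4·8=32, Z2→Blue 3·24=72, Z3→Amber 5·25=125, Z4→Blue 7·13=91, Z5→Green 5·19=95, Z6→Green 2·9=18, Z7→Amber 4·17=68, Z8→Amber 8·7=56. Service 557; fixed 94; total 651.
{Red, Blue, Amber}: service 568 + fixed 86 = 654
{Red, Blue, Green, Amber}: Z1→Red 2·8=16, Z2→Blue 3·24=72, Z3→Amber 5·25=125, Z4→Red 7·13=91, Z5→Red 5·19=95, Z6→Green 2·9=18, Z7→Amber 4·17=68, Z8→Amber 8·7=56. Service 541; fixed 119; total 660.
{Red}: Z1→Red 2·8=16, Z2→Red 6·24=144, Z3→Red 6·25=150, Z4→Red 7·13=91, Z5→Red 5·19=95, Z6→Red 5·9=45, Z7→Red 14·17=238, Z8→Red 9·7=63. Service 842; fixed 25; total 867.
No other subset beats 651.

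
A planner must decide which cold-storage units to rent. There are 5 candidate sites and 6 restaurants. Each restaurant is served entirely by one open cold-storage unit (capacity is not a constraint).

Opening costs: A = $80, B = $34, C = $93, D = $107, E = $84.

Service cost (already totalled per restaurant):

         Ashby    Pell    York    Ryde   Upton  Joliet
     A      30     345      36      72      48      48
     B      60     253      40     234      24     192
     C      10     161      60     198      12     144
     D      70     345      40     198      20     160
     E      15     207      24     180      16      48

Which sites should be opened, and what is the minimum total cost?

For any fixed open set, each restaurant goes to its cheapest open site; total = fixed + service.
{A, C}: Ashby→C 10, Pell→C 161, York→A 36, Ryde→A 72, Upton→C 12, Joliet→A 48. Service 339; fixed 173; total 512.
{A, B, C}: service 339 + fixed 207 = 546
{A, E}: Ashby→E 15, Pell→E 207, York→E 24, Ryde→A 72, Upton→E 16, Joliet→A 48. Service 382; fixed 164; total 546.
{A, B, C, D, E}: service 327 + fixed 398 = 725
No other subset beats 512.

Open A and C; minimum total cost 512.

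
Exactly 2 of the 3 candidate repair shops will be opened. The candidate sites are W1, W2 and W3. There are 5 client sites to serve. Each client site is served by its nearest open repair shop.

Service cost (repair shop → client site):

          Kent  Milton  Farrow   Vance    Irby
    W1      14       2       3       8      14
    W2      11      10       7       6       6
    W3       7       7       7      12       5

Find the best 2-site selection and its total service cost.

Choose W1 and W3; total service cost 25.

With exactly 2 open, each client site uses its cheapest among the chosen.
{W1, W3}: Kent→W3 7, Milton→W1 2, Farrow→W1 3, Vance→W1 8, Irby→W3 5. Service cost 25.
{W1, W2}: service cost 28
{W2, W3}: service cost 32
Among all 3 size-2 choices, {W1, W3} is lowest.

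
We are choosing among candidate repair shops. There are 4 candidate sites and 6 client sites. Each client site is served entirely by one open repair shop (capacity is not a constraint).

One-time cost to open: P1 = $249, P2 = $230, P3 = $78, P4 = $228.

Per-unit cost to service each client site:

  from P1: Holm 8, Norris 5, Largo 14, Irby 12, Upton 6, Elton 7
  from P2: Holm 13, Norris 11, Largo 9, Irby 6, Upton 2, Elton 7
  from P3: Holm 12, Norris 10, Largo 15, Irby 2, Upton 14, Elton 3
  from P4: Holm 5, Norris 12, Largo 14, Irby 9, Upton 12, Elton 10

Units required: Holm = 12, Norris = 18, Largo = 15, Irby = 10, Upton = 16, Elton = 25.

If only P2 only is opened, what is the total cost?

Total cost: 986

Each client site is assigned to its cheapest site among the open ones.
{P2}: Holm→P2 13·12=156, Norris→P2 11·18=198, Largo→P2 9·15=135, Irby→P2 6·10=60, Upton→P2 2·16=32, Elton→P2 7·25=175. Service 756; fixed 230; total 986.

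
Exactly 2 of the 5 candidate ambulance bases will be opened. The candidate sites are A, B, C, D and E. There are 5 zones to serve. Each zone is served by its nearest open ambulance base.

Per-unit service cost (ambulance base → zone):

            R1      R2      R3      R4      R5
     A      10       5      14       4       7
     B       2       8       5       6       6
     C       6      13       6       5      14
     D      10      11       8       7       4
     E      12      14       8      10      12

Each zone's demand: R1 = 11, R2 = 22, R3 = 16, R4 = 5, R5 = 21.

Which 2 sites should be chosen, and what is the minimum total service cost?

Choose A and B; total service cost 358.

With exactly 2 open, each zone uses its cheapest among the chosen.
{A, B}: R1→B 2·11=22, R2→A 5·22=110, R3→B 5·16=80, R4→A 4·5=20, R5→B 6·21=126. Service cost 358.
{B, D}: service cost 392
{B, C}: service cost 429
Among all 10 size-2 choices, {A, B} is lowest.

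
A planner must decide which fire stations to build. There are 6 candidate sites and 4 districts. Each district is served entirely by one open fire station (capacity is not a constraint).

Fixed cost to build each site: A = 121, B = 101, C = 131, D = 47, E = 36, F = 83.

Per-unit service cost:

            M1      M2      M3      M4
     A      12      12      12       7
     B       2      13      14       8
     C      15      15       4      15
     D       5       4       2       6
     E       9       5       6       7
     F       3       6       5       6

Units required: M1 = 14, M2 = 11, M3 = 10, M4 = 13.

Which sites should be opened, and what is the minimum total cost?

For any fixed open set, each district goes to its cheapest open site; total = fixed + service.
{D}: M1→D 5·14=70, M2→D 4·11=44, M3→D 2·10=20, M4→D 6·13=78. Service 212; fixed 47; total 259.
{D, E}: M1→D 5·14=70, M2→D 4·11=44, M3→D 2·10=20, M4→D 6·13=78. Service 212; fixed 83; total 295.
{D, F}: M1→F 3·14=42, M2→D 4·11=44, M3→D 2·10=20, M4→D 6·13=78. Service 184; fixed 130; total 314.
{A, B, C, D, E, F}: service 170 + fixed 519 = 689
No other subset beats 259.

Open D only; minimum total cost 259.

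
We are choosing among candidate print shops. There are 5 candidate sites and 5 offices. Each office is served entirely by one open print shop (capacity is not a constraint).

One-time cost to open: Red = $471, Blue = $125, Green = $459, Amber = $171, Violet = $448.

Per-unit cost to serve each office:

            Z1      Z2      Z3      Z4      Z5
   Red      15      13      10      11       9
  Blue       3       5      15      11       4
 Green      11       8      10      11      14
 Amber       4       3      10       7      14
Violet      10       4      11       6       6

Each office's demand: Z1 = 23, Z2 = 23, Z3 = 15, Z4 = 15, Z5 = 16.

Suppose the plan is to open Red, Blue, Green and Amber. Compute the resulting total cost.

Total cost: 1683

Each office is assigned to its cheapest site among the open ones.
{Red, Blue, Green, Amber}: Z1→Blue 3·23=69, Z2→Amber 3·23=69, Z3→Red 10·15=150, Z4→Amber 7·15=105, Z5→Blue 4·16=64. Service 457; fixed 1226; total 1683.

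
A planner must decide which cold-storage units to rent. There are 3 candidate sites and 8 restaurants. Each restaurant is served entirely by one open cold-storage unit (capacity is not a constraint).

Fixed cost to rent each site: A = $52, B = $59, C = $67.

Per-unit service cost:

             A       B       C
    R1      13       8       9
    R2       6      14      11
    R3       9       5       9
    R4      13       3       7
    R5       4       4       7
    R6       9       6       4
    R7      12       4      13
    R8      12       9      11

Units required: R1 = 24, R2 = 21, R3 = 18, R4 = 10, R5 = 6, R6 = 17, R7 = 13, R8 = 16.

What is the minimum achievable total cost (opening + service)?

Minimum total cost: 871

For any fixed open set, each restaurant goes to its cheapest open site; total = fixed + service.
{A, B}: R1→B 8·24=192, R2→A 6·21=126, R3→B 5·18=90, R4→B 3·10=30, R5→A 4·6=24, R6→B 6·17=102, R7→B 4·13=52, R8→B 9·16=144. Service 760; fixed 111; total 871.
{A, B, C}: service 726 + fixed 178 = 904
{B, C}: R1→B 8·24=192, R2→C 11·21=231, R3→B 5·18=90, R4→B 3·10=30, R5→B 4·6=24, R6→C 4·17=68, R7→B 4·13=52, R8→B 9·16=144. Service 831; fixed 126; total 957.
{A}: R1→A 13·24=312, R2→A 6·21=126, R3→A 9·18=162, R4→A 13·10=130, R5→A 4·6=24, R6→A 9·17=153, R7→A 12·13=156, R8→A 12·16=192. Service 1255; fixed 52; total 1307.
No other subset beats 871.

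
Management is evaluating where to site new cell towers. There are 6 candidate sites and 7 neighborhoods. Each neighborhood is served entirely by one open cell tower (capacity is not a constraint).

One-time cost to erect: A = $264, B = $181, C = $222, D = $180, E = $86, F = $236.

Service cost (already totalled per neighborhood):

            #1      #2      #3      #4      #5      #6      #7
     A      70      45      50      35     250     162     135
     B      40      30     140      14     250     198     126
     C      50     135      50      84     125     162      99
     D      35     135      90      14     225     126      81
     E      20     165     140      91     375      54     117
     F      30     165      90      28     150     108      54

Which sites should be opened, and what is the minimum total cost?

For any fixed open set, each neighborhood goes to its cheapest open site; total = fixed + service.
{F}: #1→F 30, #2→F 165, #3→F 90, #4→F 28, #5→F 150, #6→F 108, #7→F 54. Service 625; fixed 236; total 861.
{C, E}: service 567 + fixed 308 = 875
{B, C, E}: #1→E 20, #2→B 30, #3→C 50, #4→B 14, #5→C 125, #6→E 54, #7→C 99. Service 392; fixed 489; total 881.
{A, B, C, D, E, F}: service 347 + fixed 1169 = 1516
No other subset beats 861.

Open F only; minimum total cost 861.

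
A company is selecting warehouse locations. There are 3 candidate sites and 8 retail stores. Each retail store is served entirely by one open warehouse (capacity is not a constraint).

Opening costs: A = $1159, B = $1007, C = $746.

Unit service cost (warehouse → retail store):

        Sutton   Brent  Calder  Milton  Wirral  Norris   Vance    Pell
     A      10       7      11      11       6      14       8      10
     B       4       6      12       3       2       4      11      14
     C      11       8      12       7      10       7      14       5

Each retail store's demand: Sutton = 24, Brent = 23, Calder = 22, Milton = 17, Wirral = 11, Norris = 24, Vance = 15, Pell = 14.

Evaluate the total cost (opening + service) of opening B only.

Each retail store is assigned to its cheapest site among the open ones.
{B}: Sutton→B 4·24=96, Brent→B 6·23=138, Calder→B 12·22=264, Milton→B 3·17=51, Wirral→B 2·11=22, Norris→B 4·24=96, Vance→B 11·15=165, Pell→B 14·14=196. Service 1028; fixed 1007; total 2035.

Total cost: 2035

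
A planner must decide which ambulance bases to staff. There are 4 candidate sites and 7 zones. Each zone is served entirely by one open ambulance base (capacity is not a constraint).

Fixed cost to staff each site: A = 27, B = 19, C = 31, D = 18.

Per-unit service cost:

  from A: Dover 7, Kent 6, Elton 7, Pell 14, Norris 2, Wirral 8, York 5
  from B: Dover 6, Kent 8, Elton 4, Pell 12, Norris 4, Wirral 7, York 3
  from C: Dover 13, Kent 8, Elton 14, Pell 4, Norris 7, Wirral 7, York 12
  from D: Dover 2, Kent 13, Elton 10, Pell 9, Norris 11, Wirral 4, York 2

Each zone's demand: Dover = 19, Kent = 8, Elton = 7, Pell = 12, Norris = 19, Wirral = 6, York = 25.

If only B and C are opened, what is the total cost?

Total cost: 497

Each zone is assigned to its cheapest site among the open ones.
{B, C}: Dover→B 6·19=114, Kent→B 8·8=64, Elton→B 4·7=28, Pell→C 4·12=48, Norris→B 4·19=76, Wirral→B 7·6=42, York→B 3·25=75. Service 447; fixed 50; total 497.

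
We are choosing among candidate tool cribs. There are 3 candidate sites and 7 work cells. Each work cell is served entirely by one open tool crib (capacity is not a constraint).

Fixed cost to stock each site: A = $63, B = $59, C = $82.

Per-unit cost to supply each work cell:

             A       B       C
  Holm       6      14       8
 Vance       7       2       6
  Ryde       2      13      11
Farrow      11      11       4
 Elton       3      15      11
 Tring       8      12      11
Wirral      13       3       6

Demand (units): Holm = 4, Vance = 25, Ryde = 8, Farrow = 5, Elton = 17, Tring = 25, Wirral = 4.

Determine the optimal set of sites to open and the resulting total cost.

Open A and B; minimum total cost 530.

For any fixed open set, each work cell goes to its cheapest open site; total = fixed + service.
{A, B}: Holm→A 6·4=24, Vance→B 2·25=50, Ryde→A 2·8=16, Farrow→A 11·5=55, Elton→A 3·17=51, Tring→A 8·25=200, Wirral→B 3·4=12. Service 408; fixed 122; total 530.
{A, B, C}: service 373 + fixed 204 = 577
{A, C}: service 485 + fixed 145 = 630
{B}: service 832 + fixed 59 = 891
(All 7 nonempty subsets were checked; A and B is lowest.)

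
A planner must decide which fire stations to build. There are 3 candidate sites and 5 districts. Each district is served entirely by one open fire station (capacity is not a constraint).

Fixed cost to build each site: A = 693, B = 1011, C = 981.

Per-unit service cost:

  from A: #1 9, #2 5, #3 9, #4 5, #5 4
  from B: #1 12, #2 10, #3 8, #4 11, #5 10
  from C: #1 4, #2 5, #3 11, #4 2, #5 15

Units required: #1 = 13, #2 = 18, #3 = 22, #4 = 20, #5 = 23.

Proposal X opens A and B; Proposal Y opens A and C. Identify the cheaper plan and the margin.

Proposal Y is cheaper by 133.

Proposal X: {A, B}: #1→A 9·13=117, #2→A 5·18=90, #3→B 8·22=176, #4→A 5·20=100, #5→A 4·23=92. Service 575; fixed 1704; total 2279.
Proposal Y: {A, C}: #1→C 4·13=52, #2→A 5·18=90, #3→A 9·22=198, #4→C 2·20=40, #5→A 4·23=92. Service 472; fixed 1674; total 2146.
Difference: |2279 − 2146| = 133.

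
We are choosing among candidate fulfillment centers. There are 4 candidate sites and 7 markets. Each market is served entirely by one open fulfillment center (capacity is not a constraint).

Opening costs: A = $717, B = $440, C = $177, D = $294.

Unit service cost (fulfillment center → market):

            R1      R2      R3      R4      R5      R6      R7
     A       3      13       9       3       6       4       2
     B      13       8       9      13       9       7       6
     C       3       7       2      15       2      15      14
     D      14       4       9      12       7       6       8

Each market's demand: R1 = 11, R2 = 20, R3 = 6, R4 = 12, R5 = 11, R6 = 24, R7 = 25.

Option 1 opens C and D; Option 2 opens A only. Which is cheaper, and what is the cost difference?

Option 1: {C, D}: R1→C 3·11=33, R2→D 4·20=80, R3→C 2·6=12, R4→D 12·12=144, R5→C 2·11=22, R6→D 6·24=144, R7→D 8·25=200. Service 635; fixed 471; total 1106.
Option 2: {A}: R1→A 3·11=33, R2→A 13·20=260, R3→A 9·6=54, R4→A 3·12=36, R5→A 6·11=66, R6→A 4·24=96, R7→A 2·25=50. Service 595; fixed 717; total 1312.
Difference: |1106 − 1312| = 206.

Option 1 is cheaper by 206.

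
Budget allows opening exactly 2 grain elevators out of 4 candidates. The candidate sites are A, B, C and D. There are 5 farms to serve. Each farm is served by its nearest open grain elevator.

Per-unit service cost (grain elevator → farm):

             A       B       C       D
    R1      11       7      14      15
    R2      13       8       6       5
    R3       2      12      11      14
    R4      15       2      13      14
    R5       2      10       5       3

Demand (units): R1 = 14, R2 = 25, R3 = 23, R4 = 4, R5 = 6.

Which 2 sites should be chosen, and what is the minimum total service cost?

Choose A and B; total service cost 364.

With exactly 2 open, each farm uses its cheapest among the chosen.
{A, B}: R1→B 7·14=98, R2→B 8·25=200, R3→A 2·23=46, R4→B 2·4=8, R5→A 2·6=12. Service cost 364.
{A, D}: service cost 393
{A, C}: service cost 414
Among all 6 size-2 choices, {A, B} is lowest.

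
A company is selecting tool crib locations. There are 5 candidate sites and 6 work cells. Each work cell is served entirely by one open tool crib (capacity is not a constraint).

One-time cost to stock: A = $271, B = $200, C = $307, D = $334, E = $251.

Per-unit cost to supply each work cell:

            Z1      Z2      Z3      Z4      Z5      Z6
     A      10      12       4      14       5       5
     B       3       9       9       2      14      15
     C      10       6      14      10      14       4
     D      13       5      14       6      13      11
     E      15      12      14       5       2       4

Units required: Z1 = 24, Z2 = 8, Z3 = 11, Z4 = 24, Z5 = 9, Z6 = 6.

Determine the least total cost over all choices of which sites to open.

Minimum total cost: 707

For any fixed open set, each work cell goes to its cheapest open site; total = fixed + service.
{B}: Z1→B 3·24=72, Z2→B 9·8=72, Z3→B 9·11=99, Z4→B 2·24=48, Z5→B 14·9=126, Z6→B 15·6=90. Service 507; fixed 200; total 707.
{A, B}: service 311 + fixed 471 = 782
{B, E}: Z1→B 3·24=72, Z2→B 9·8=72, Z3→B 9·11=99, Z4→B 2·24=48, Z5→E 2·9=18, Z6→E 4·6=24. Service 333; fixed 451; total 784.
{A, B, C, D, E}: Z1→B 3·24=72, Z2→D 5·8=40, Z3→A 4·11=44, Z4→B 2·24=48, Z5→E 2·9=18, Z6→C 4·6=24. Service 246; fixed 1363; total 1609.
No other subset beats 707.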